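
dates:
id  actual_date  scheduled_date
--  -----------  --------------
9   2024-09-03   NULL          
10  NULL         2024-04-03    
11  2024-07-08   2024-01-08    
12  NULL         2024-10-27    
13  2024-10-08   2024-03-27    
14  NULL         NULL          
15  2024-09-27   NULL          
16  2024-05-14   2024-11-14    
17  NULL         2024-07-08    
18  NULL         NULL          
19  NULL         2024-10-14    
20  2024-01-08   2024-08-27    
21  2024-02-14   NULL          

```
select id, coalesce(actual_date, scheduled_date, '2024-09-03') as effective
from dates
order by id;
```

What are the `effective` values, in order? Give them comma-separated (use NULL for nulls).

id=9: actual_date=2024-09-03 → 2024-09-03
id=10: actual_date=NULL, scheduled_date=2024-04-03 → 2024-04-03
id=11: actual_date=2024-07-08 → 2024-07-08
id=12: actual_date=NULL, scheduled_date=2024-10-27 → 2024-10-27
id=13: actual_date=2024-10-08 → 2024-10-08
id=14: actual_date=NULL, scheduled_date=NULL, → literal 2024-09-03 → 2024-09-03
id=15: actual_date=2024-09-27 → 2024-09-27
id=16: actual_date=2024-05-14 → 2024-05-14
id=17: actual_date=NULL, scheduled_date=2024-07-08 → 2024-07-08
id=18: actual_date=NULL, scheduled_date=NULL, → literal 2024-09-03 → 2024-09-03
id=19: actual_date=NULL, scheduled_date=2024-10-14 → 2024-10-14
id=20: actual_date=2024-01-08 → 2024-01-08
id=21: actual_date=2024-02-14 → 2024-02-14

2024-09-03, 2024-04-03, 2024-07-08, 2024-10-27, 2024-10-08, 2024-09-03, 2024-09-27, 2024-05-14, 2024-07-08, 2024-09-03, 2024-10-14, 2024-01-08, 2024-02-14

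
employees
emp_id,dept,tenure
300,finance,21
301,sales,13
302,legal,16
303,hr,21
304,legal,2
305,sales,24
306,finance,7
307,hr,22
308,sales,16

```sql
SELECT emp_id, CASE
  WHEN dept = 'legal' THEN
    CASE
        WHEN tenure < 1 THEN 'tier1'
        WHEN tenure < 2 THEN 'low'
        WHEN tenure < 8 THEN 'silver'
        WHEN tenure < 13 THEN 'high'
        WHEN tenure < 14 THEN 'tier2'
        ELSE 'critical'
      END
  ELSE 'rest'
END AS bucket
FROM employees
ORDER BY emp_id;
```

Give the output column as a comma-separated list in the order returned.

rest, rest, critical, rest, silver, rest, rest, rest, rest

emp_id=300: dept='finance' → outer ELSE → rest
emp_id=301: dept='sales' → outer ELSE → rest
emp_id=302: dept='legal' → inner[ELSE] → critical
emp_id=303: dept='hr' → outer ELSE → rest
emp_id=304: dept='legal' → inner[tenure < 8] → silver
emp_id=305: dept='sales' → outer ELSE → rest
emp_id=306: dept='finance' → outer ELSE → rest
emp_id=307: dept='hr' → outer ELSE → rest
emp_id=308: dept='sales' → outer ELSE → rest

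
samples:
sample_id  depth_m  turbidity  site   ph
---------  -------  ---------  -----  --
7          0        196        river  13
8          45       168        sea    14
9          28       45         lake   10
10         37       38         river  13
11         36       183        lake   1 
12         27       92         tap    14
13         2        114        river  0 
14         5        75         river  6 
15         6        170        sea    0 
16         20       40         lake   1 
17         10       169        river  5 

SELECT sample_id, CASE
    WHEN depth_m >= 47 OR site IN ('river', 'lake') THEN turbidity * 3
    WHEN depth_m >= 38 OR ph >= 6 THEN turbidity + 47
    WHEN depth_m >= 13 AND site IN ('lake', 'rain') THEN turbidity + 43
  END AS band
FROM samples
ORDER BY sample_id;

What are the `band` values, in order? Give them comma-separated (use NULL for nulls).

588, 215, 135, 114, 549, 139, 342, 225, NULL, 120, 507

sample_id=7: depth_m >= 47 OR site IN ('river', 'lake') → 588
sample_id=8: depth_m >= 38 OR ph >= 6 → 215
sample_id=9: depth_m >= 47 OR site IN ('river', 'lake') → 135
sample_id=10: depth_m >= 47 OR site IN ('river', 'lake') → 114
sample_id=11: depth_m >= 47 OR site IN ('river', 'lake') → 549
sample_id=12: depth_m >= 38 OR ph >= 6 → 139
sample_id=13: depth_m >= 47 OR site IN ('river', 'lake') → 342
sample_id=14: depth_m >= 47 OR site IN ('river', 'lake') → 225
sample_id=15: (no match → NULL) → NULL
sample_id=16: depth_m >= 47 OR site IN ('river', 'lake') → 120
sample_id=17: depth_m >= 47 OR site IN ('river', 'lake') → 507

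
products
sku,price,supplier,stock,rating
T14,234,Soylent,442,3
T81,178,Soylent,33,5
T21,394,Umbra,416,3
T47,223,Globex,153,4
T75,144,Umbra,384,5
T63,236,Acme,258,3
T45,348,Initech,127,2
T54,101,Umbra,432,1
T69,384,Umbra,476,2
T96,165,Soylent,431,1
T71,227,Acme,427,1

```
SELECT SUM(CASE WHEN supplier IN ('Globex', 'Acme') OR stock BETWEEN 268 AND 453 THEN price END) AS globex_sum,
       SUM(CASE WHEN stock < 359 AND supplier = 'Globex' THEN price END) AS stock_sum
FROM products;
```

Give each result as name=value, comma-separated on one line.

[globex_sum: supplier IN ('Globex', 'Acme') OR stock BETWEEN 268 AND 453]
sku=T14: ✓ → 234
sku=T81: ✗
sku=T21: ✓ → 394
sku=T47: ✓ → 223
sku=T75: ✓ → 144
sku=T63: ✓ → 236
sku=T45: ✗
sku=T54: ✓ → 101
sku=T69: ✗
sku=T96: ✓ → 165
sku=T71: ✓ → 227
globex_sum = 234 + 394 + 223 + 144 + 236 + 101 + 165 + 227 = 1724
—
[stock_sum: stock < 359 AND supplier = 'Globex']
sku=T14: ✗
sku=T81: ✗
sku=T21: ✗
sku=T47: ✓ → 223
sku=T75: ✗
sku=T63: ✗
sku=T45: ✗
sku=T54: ✗
sku=T69: ✗
sku=T96: ✗
sku=T71: ✗
stock_sum = 223

globex_sum=1724, stock_sum=223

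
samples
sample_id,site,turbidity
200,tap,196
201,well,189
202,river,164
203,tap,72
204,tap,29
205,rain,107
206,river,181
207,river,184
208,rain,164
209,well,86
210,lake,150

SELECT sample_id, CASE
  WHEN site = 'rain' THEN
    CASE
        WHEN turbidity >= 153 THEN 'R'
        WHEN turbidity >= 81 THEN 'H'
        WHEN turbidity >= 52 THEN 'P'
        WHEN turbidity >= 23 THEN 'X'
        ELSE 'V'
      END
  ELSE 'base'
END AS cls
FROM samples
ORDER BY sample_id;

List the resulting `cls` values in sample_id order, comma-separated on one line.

sample_id=200: site='tap' → outer ELSE → base
sample_id=201: site='well' → outer ELSE → base
sample_id=202: site='river' → outer ELSE → base
sample_id=203: site='tap' → outer ELSE → base
sample_id=204: site='tap' → outer ELSE → base
sample_id=205: site='rain' → inner[turbidity >= 81] → H
sample_id=206: site='river' → outer ELSE → base
sample_id=207: site='river' → outer ELSE → base
sample_id=208: site='rain' → inner[turbidity >= 153] → R
sample_id=209: site='well' → outer ELSE → base
sample_id=210: site='lake' → outer ELSE → base

base, base, base, base, base, H, base, base, R, base, base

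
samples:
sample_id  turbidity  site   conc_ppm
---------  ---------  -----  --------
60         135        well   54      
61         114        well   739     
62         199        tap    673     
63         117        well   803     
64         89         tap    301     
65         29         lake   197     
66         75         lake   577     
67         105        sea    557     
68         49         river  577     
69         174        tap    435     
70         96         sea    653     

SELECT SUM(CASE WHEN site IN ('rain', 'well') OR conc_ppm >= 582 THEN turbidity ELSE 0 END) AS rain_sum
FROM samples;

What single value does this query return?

sample_id=60: ✓ → 135
sample_id=61: ✓ → 114
sample_id=62: ✓ → 199
sample_id=63: ✓ → 117
sample_id=64: ✗
sample_id=65: ✗
sample_id=66: ✗
sample_id=67: ✗
sample_id=68: ✗
sample_id=69: ✗
sample_id=70: ✓ → 96
rain_sum = 135 + 114 + 199 + 117 + 96 = 661

661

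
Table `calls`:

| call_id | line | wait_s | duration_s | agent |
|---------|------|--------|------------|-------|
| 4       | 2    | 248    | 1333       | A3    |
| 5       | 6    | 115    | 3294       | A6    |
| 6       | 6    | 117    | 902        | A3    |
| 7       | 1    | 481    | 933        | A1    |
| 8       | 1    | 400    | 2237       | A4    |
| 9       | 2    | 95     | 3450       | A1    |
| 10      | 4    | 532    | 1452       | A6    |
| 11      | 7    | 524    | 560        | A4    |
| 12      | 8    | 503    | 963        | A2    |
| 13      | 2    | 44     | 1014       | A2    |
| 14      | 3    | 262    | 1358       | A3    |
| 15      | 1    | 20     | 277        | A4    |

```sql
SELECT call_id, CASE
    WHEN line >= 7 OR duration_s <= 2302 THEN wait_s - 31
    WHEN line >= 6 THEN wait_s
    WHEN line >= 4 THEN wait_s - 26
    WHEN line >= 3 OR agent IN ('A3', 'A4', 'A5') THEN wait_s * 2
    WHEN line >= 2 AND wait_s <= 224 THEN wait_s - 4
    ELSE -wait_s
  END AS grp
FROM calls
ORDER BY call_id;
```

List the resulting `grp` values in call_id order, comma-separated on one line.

call_id=4: line >= 7 OR duration_s <= 2302 → 217
call_id=5: line >= 6 → 115
call_id=6: line >= 7 OR duration_s <= 2302 → 86
call_id=7: line >= 7 OR duration_s <= 2302 → 450
call_id=8: line >= 7 OR duration_s <= 2302 → 369
call_id=9: line >= 2 AND wait_s <= 224 → 91
call_id=10: line >= 7 OR duration_s <= 2302 → 501
call_id=11: line >= 7 OR duration_s <= 2302 → 493
call_id=12: line >= 7 OR duration_s <= 2302 → 472
call_id=13: line >= 7 OR duration_s <= 2302 → 13
call_id=14: line >= 7 OR duration_s <= 2302 → 231
call_id=15: line >= 7 OR duration_s <= 2302 → -11

217, 115, 86, 450, 369, 91, 501, 493, 472, 13, 231, -11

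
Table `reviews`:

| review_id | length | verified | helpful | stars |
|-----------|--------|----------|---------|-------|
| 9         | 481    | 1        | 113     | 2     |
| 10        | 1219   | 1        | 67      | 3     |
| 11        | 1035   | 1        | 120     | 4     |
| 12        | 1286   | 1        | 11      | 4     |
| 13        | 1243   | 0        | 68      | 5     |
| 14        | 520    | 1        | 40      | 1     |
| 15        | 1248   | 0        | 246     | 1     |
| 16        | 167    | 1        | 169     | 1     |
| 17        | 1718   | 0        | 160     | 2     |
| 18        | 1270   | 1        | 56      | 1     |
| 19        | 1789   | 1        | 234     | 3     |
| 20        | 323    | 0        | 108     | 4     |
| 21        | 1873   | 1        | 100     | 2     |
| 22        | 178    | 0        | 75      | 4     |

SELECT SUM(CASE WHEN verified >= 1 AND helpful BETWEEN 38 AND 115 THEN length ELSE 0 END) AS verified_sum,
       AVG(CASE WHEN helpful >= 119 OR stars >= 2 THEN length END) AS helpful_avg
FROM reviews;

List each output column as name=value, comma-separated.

verified_sum=5363, helpful_avg=1046.6666666667

[verified_sum: verified >= 1 AND helpful BETWEEN 38 AND 115]
review_id=9: ✓ → 481
review_id=10: ✓ → 1219
review_id=11: ✗
review_id=12: ✗
review_id=13: ✗
review_id=14: ✓ → 520
review_id=15: ✗
review_id=16: ✗
review_id=17: ✗
review_id=18: ✓ → 1270
review_id=19: ✗
review_id=20: ✗
review_id=21: ✓ → 1873
review_id=22: ✗
verified_sum = 481 + 1219 + 520 + 1270 + 1873 = 5363
—
[helpful_avg: helpful >= 119 OR stars >= 2]
review_id=9: ✓ → 481
review_id=10: ✓ → 1219
review_id=11: ✓ → 1035
review_id=12: ✓ → 1286
review_id=13: ✓ → 1243
review_id=14: ✗
review_id=15: ✓ → 1248
review_id=16: ✓ → 167
review_id=17: ✓ → 1718
review_id=18: ✗
review_id=19: ✓ → 1789
review_id=20: ✓ → 323
review_id=21: ✓ → 1873
review_id=22: ✓ → 178
helpful_avg = (481 + 1219 + 1035 + 1286 + 1243 + 1248 + 167 + 1718 + 1789 + 323 + 1873 + 178) / 12 = 1046.6666666667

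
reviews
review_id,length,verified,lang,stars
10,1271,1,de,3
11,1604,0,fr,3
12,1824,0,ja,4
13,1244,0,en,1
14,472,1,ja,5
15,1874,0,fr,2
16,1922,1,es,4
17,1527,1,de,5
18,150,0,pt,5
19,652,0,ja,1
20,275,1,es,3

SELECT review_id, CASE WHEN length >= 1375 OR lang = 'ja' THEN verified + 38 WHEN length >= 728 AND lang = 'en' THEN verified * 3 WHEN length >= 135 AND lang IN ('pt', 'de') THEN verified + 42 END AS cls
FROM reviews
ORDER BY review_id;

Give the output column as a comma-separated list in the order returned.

review_id=10: length >= 135 AND lang IN ('pt', 'de') → 43
review_id=11: length >= 1375 OR lang = 'ja' → 38
review_id=12: length >= 1375 OR lang = 'ja' → 38
review_id=13: length >= 728 AND lang = 'en' → 0
review_id=14: length >= 1375 OR lang = 'ja' → 39
review_id=15: length >= 1375 OR lang = 'ja' → 38
review_id=16: length >= 1375 OR lang = 'ja' → 39
review_id=17: length >= 1375 OR lang = 'ja' → 39
review_id=18: length >= 135 AND lang IN ('pt', 'de') → 42
review_id=19: length >= 1375 OR lang = 'ja' → 38
review_id=20: (no match → NULL) → NULL

43, 38, 38, 0, 39, 38, 39, 39, 42, 38, NULL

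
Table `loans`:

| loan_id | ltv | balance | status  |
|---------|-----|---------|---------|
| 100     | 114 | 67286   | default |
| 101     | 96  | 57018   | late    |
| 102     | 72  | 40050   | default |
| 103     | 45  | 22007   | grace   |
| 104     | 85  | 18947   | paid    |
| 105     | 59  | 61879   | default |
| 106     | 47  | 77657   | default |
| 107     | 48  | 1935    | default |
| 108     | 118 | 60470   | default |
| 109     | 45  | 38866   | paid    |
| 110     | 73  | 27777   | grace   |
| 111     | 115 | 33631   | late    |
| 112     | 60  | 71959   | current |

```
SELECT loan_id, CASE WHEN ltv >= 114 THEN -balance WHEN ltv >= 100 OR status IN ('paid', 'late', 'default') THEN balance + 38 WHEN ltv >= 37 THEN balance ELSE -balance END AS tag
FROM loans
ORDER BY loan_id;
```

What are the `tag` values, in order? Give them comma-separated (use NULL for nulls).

-67286, 57056, 40088, 22007, 18985, 61917, 77695, 1973, -60470, 38904, 27777, -33631, 71959

loan_id=100: ltv >= 114 → -67286
loan_id=101: ltv >= 100 OR status IN ('paid', 'late', 'default') → 57056
loan_id=102: ltv >= 100 OR status IN ('paid', 'late', 'default') → 40088
loan_id=103: ltv >= 37 → 22007
loan_id=104: ltv >= 100 OR status IN ('paid', 'late', 'default') → 18985
loan_id=105: ltv >= 100 OR status IN ('paid', 'late', 'default') → 61917
loan_id=106: ltv >= 100 OR status IN ('paid', 'late', 'default') → 77695
loan_id=107: ltv >= 100 OR status IN ('paid', 'late', 'default') → 1973
loan_id=108: ltv >= 114 → -60470
loan_id=109: ltv >= 100 OR status IN ('paid', 'late', 'default') → 38904
loan_id=110: ltv >= 37 → 27777
loan_id=111: ltv >= 114 → -33631
loan_id=112: ltv >= 37 → 71959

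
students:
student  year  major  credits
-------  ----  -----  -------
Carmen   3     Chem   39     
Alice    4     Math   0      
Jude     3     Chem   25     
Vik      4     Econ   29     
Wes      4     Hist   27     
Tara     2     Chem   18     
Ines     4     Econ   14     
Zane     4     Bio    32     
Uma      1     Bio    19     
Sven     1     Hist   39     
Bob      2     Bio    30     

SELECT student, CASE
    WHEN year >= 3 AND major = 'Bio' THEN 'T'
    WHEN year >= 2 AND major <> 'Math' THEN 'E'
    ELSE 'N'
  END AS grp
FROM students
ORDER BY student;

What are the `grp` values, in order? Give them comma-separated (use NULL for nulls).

N, E, E, E, E, N, E, N, E, E, T

student=Alice: ELSE → N
student=Bob: year >= 2 AND major <> 'Math' → E
student=Carmen: year >= 2 AND major <> 'Math' → E
student=Ines: year >= 2 AND major <> 'Math' → E
student=Jude: year >= 2 AND major <> 'Math' → E
student=Sven: ELSE → N
student=Tara: year >= 2 AND major <> 'Math' → E
student=Uma: ELSE → N
student=Vik: year >= 2 AND major <> 'Math' → E
student=Wes: year >= 2 AND major <> 'Math' → E
student=Zane: year >= 3 AND major = 'Bio' → T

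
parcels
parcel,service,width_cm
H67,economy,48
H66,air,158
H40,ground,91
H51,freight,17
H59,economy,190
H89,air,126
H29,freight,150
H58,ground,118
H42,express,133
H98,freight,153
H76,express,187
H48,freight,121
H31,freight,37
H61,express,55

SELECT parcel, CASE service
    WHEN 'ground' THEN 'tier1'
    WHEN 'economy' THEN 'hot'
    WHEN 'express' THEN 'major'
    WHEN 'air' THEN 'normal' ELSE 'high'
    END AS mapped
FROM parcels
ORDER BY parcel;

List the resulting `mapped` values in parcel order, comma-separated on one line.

parcel=H29: ELSE → high
parcel=H31: ELSE → high
parcel=H40: service='ground' → tier1
parcel=H42: service='express' → major
parcel=H48: ELSE → high
parcel=H51: ELSE → high
parcel=H58: service='ground' → tier1
parcel=H59: service='economy' → hot
parcel=H61: service='express' → major
parcel=H66: service='air' → normal
parcel=H67: service='economy' → hot
parcel=H76: service='express' → major
parcel=H89: service='air' → normal
parcel=H98: ELSE → high

high, high, tier1, major, high, high, tier1, hot, major, normal, hot, major, normal, high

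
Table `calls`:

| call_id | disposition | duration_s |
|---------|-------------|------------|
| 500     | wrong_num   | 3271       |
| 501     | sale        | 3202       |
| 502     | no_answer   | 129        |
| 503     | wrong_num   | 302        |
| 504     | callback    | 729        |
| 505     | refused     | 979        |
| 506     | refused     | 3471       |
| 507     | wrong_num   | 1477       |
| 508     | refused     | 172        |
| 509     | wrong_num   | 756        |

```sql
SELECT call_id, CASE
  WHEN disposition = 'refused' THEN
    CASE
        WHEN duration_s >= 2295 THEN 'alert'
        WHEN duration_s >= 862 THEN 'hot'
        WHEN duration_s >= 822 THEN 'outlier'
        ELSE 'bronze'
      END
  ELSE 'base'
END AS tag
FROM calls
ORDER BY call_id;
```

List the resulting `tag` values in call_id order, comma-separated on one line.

base, base, base, base, base, hot, alert, base, bronze, base

call_id=500: disposition='wrong_num' → outer ELSE → base
call_id=501: disposition='sale' → outer ELSE → base
call_id=502: disposition='no_answer' → outer ELSE → base
call_id=503: disposition='wrong_num' → outer ELSE → base
call_id=504: disposition='callback' → outer ELSE → base
call_id=505: disposition='refused' → inner[duration_s >= 862] → hot
call_id=506: disposition='refused' → inner[duration_s >= 2295] → alert
call_id=507: disposition='wrong_num' → outer ELSE → base
call_id=508: disposition='refused' → inner[ELSE] → bronze
call_id=509: disposition='wrong_num' → outer ELSE → base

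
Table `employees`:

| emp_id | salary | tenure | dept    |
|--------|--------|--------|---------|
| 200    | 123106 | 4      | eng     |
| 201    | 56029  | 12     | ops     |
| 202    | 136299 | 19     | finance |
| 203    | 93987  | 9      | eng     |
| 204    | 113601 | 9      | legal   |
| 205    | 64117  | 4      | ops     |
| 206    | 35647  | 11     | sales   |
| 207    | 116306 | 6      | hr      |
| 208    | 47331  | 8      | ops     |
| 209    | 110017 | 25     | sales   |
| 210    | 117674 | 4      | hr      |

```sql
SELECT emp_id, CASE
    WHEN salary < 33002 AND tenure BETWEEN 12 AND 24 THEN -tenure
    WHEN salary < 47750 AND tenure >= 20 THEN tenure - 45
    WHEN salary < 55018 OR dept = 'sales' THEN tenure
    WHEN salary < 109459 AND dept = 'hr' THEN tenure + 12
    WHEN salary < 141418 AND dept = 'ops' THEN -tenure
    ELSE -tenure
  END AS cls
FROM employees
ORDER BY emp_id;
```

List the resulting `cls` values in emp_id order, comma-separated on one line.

emp_id=200: ELSE → -4
emp_id=201: salary < 141418 AND dept = 'ops' → -12
emp_id=202: ELSE → -19
emp_id=203: ELSE → -9
emp_id=204: ELSE → -9
emp_id=205: salary < 141418 AND dept = 'ops' → -4
emp_id=206: salary < 55018 OR dept = 'sales' → 11
emp_id=207: ELSE → -6
emp_id=208: salary < 55018 OR dept = 'sales' → 8
emp_id=209: salary < 55018 OR dept = 'sales' → 25
emp_id=210: ELSE → -4

-4, -12, -19, -9, -9, -4, 11, -6, 8, 25, -4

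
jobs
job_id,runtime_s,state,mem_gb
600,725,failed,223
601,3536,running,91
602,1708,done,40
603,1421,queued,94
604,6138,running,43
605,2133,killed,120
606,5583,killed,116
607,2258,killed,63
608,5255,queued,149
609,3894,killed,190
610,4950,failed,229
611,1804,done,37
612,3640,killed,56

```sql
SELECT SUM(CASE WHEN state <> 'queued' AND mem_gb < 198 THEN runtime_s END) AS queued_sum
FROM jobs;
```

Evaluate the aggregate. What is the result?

job_id=600: ✗
job_id=601: ✓ → 3536
job_id=602: ✓ → 1708
job_id=603: ✗
job_id=604: ✓ → 6138
job_id=605: ✓ → 2133
job_id=606: ✓ → 5583
job_id=607: ✓ → 2258
job_id=608: ✗
job_id=609: ✓ → 3894
job_id=610: ✗
job_id=611: ✓ → 1804
job_id=612: ✓ → 3640
queued_sum = 3536 + 1708 + 6138 + 2133 + 5583 + 2258 + 3894 + 1804 + 3640 = 30694

30694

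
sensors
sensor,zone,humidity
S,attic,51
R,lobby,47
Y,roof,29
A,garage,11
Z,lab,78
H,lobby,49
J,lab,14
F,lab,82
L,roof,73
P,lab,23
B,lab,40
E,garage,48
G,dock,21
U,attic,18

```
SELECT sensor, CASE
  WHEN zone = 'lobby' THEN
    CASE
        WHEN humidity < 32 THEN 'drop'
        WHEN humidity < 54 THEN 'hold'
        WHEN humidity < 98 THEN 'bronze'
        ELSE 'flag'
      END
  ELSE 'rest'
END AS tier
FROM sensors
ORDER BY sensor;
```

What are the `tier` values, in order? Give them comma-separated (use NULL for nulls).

sensor=A: zone='garage' → outer ELSE → rest
sensor=B: zone='lab' → outer ELSE → rest
sensor=E: zone='garage' → outer ELSE → rest
sensor=F: zone='lab' → outer ELSE → rest
sensor=G: zone='dock' → outer ELSE → rest
sensor=H: zone='lobby' → inner[humidity < 54] → hold
sensor=J: zone='lab' → outer ELSE → rest
sensor=L: zone='roof' → outer ELSE → rest
sensor=P: zone='lab' → outer ELSE → rest
sensor=R: zone='lobby' → inner[humidity < 54] → hold
sensor=S: zone='attic' → outer ELSE → rest
sensor=U: zone='attic' → outer ELSE → rest
sensor=Y: zone='roof' → outer ELSE → rest
sensor=Z: zone='lab' → outer ELSE → rest

rest, rest, rest, rest, rest, hold, rest, rest, rest, hold, rest, rest, rest, rest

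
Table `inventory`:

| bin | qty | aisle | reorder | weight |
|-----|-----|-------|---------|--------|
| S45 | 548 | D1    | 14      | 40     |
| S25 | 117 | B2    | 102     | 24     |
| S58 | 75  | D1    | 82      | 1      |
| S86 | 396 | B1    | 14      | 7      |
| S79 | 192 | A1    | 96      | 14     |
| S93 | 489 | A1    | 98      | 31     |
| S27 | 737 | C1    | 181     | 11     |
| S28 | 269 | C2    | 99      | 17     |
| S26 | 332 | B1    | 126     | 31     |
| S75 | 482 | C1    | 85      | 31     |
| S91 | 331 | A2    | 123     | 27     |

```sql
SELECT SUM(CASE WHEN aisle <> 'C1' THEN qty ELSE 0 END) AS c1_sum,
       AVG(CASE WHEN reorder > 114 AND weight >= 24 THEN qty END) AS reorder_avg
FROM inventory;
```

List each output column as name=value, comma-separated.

[c1_sum: aisle <> 'C1']
bin=S45: ✓ → 548
bin=S25: ✓ → 117
bin=S58: ✓ → 75
bin=S86: ✓ → 396
bin=S79: ✓ → 192
bin=S93: ✓ → 489
bin=S27: ✗
bin=S28: ✓ → 269
bin=S26: ✓ → 332
bin=S75: ✗
bin=S91: ✓ → 331
c1_sum = 548 + 117 + 75 + 396 + 192 + 489 + 269 + 332 + 331 = 2749
—
[reorder_avg: reorder > 114 AND weight >= 24]
bin=S45: ✗
bin=S25: ✗
bin=S58: ✗
bin=S86: ✗
bin=S79: ✗
bin=S93: ✗
bin=S27: ✗
bin=S28: ✗
bin=S26: ✓ → 332
bin=S75: ✗
bin=S91: ✓ → 331
reorder_avg = (332 + 331) / 2 = 331.5

c1_sum=2749, reorder_avg=331.5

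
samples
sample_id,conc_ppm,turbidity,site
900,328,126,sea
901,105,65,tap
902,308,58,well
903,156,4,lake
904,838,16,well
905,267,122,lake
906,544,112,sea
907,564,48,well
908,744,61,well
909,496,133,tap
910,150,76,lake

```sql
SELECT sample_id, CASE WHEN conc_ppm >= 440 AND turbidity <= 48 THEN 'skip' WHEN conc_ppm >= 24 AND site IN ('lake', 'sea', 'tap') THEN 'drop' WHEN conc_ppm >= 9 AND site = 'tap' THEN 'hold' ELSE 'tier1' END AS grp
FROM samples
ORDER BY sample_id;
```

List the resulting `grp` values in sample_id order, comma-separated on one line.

drop, drop, tier1, drop, skip, drop, drop, skip, tier1, drop, drop

sample_id=900: conc_ppm >= 24 AND site IN ('lake', 'sea', 'tap') → drop
sample_id=901: conc_ppm >= 24 AND site IN ('lake', 'sea', 'tap') → drop
sample_id=902: ELSE → tier1
sample_id=903: conc_ppm >= 24 AND site IN ('lake', 'sea', 'tap') → drop
sample_id=904: conc_ppm >= 440 AND turbidity <= 48 → skip
sample_id=905: conc_ppm >= 24 AND site IN ('lake', 'sea', 'tap') → drop
sample_id=906: conc_ppm >= 24 AND site IN ('lake', 'sea', 'tap') → drop
sample_id=907: conc_ppm >= 440 AND turbidity <= 48 → skip
sample_id=908: ELSE → tier1
sample_id=909: conc_ppm >= 24 AND site IN ('lake', 'sea', 'tap') → drop
sample_id=910: conc_ppm >= 24 AND site IN ('lake', 'sea', 'tap') → drop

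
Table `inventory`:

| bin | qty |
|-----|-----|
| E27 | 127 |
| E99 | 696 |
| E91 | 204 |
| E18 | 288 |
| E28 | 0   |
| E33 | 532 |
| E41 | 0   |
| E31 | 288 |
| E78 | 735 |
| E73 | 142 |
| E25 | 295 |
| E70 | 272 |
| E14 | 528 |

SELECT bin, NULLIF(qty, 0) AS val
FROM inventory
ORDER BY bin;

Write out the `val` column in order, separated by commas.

528, 288, 295, 127, NULL, 288, 532, NULL, 272, 142, 735, 204, 696

bin=E14: qty=528 vs 0: differ → 528
bin=E18: qty=288 vs 0: differ → 288
bin=E25: qty=295 vs 0: differ → 295
bin=E27: qty=127 vs 0: differ → 127
bin=E28: qty=0 vs 0: equal → NULL
bin=E31: qty=288 vs 0: differ → 288
bin=E33: qty=532 vs 0: differ → 532
bin=E41: qty=0 vs 0: equal → NULL
bin=E70: qty=272 vs 0: differ → 272
bin=E73: qty=142 vs 0: differ → 142
bin=E78: qty=735 vs 0: differ → 735
bin=E91: qty=204 vs 0: differ → 204
bin=E99: qty=696 vs 0: differ → 696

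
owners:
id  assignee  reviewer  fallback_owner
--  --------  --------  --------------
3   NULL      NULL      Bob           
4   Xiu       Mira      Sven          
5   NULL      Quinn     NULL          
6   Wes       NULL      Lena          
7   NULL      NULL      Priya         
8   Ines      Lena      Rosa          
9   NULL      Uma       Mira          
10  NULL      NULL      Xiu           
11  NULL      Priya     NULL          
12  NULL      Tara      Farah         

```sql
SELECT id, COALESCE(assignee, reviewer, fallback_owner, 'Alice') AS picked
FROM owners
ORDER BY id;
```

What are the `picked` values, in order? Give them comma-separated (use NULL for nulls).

id=3: assignee=NULL, reviewer=NULL, fallback_owner=Bob → Bob
id=4: assignee=Xiu → Xiu
id=5: assignee=NULL, reviewer=Quinn → Quinn
id=6: assignee=Wes → Wes
id=7: assignee=NULL, reviewer=NULL, fallback_owner=Priya → Priya
id=8: assignee=Ines → Ines
id=9: assignee=NULL, reviewer=Uma → Uma
id=10: assignee=NULL, reviewer=NULL, fallback_owner=Xiu → Xiu
id=11: assignee=NULL, reviewer=Priya → Priya
id=12: assignee=NULL, reviewer=Tara → Tara

Bob, Xiu, Quinn, Wes, Priya, Ines, Uma, Xiu, Priya, Tara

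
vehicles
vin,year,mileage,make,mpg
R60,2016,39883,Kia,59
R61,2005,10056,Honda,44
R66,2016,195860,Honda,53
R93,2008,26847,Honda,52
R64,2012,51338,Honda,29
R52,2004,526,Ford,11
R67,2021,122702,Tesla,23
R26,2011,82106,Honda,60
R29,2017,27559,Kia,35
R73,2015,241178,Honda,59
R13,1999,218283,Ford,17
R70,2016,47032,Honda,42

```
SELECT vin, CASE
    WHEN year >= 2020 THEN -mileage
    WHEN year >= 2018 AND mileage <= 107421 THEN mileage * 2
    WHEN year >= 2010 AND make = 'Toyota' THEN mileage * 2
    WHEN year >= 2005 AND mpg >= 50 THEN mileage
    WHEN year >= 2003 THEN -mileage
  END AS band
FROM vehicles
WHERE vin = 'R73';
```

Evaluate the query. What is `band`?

vin = R73: year=2015, mileage=241178, make=Honda, mpg=59.
year >= 2020 → false
year >= 2018 AND mileage <= 107421 → false
year >= 2010 AND make = 'Toyota' → false
year >= 2005 AND mpg >= 50 → true → 241178

241178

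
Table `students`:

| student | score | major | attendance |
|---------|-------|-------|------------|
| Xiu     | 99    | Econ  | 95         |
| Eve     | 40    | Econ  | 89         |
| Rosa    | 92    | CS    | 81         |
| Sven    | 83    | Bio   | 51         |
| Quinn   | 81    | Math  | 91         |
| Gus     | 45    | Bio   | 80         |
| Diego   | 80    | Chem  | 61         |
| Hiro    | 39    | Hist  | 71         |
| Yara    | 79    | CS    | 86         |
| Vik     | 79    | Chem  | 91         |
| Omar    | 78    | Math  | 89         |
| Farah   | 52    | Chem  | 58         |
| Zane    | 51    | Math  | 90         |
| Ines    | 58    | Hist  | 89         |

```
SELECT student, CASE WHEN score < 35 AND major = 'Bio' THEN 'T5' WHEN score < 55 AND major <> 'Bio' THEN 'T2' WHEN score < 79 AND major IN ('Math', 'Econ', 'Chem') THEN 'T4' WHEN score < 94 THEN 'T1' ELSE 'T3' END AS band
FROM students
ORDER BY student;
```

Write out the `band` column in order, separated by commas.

T1, T2, T2, T1, T2, T1, T4, T1, T1, T1, T1, T3, T1, T2

student=Diego: score < 94 → T1
student=Eve: score < 55 AND major <> 'Bio' → T2
student=Farah: score < 55 AND major <> 'Bio' → T2
student=Gus: score < 94 → T1
student=Hiro: score < 55 AND major <> 'Bio' → T2
student=Ines: score < 94 → T1
student=Omar: score < 79 AND major IN ('Math', 'Econ', 'Chem') → T4
student=Quinn: score < 94 → T1
student=Rosa: score < 94 → T1
student=Sven: score < 94 → T1
student=Vik: score < 94 → T1
student=Xiu: ELSE → T3
student=Yara: score < 94 → T1
student=Zane: score < 55 AND major <> 'Bio' → T2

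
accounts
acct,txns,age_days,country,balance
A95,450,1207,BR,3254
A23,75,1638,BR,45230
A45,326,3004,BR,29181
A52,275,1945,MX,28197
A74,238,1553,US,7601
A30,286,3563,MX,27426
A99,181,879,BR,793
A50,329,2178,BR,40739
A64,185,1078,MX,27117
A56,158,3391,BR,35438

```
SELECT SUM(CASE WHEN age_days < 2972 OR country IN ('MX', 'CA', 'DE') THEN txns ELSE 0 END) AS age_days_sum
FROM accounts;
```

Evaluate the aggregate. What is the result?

2019

acct=A95: ✓ → 450
acct=A23: ✓ → 75
acct=A45: ✗
acct=A52: ✓ → 275
acct=A74: ✓ → 238
acct=A30: ✓ → 286
acct=A99: ✓ → 181
acct=A50: ✓ → 329
acct=A64: ✓ → 185
acct=A56: ✗
age_days_sum = 450 + 75 + 275 + 238 + 286 + 181 + 329 + 185 = 2019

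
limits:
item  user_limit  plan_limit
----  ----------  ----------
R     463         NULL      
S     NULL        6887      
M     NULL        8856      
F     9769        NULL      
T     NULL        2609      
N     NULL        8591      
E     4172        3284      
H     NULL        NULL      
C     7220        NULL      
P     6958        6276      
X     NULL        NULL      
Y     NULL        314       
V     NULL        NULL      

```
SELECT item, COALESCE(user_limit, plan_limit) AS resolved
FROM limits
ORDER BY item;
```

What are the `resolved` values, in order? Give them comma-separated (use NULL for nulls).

7220, 4172, 9769, NULL, 8856, 8591, 6958, 463, 6887, 2609, NULL, NULL, 314

item=C: user_limit=7220 → 7220
item=E: user_limit=4172 → 4172
item=F: user_limit=9769 → 9769
item=H: user_limit=NULL, plan_limit=NULL (all NULL) → NULL
item=M: user_limit=NULL, plan_limit=8856 → 8856
item=N: user_limit=NULL, plan_limit=8591 → 8591
item=P: user_limit=6958 → 6958
item=R: user_limit=463 → 463
item=S: user_limit=NULL, plan_limit=6887 → 6887
item=T: user_limit=NULL, plan_limit=2609 → 2609
item=V: user_limit=NULL, plan_limit=NULL (all NULL) → NULL
item=X: user_limit=NULL, plan_limit=NULL (all NULL) → NULL
item=Y: user_limit=NULL, plan_limit=314 → 314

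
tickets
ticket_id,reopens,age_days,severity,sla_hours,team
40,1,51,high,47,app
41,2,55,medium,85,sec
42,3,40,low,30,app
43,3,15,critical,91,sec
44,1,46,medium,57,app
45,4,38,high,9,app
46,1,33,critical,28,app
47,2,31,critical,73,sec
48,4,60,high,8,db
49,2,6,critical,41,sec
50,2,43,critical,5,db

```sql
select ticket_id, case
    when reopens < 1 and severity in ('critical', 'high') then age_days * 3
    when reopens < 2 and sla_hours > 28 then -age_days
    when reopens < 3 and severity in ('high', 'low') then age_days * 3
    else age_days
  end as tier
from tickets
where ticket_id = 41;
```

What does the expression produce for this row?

ticket_id = 41: reopens=2, age_days=55, severity=medium, sla_hours=85, team=sec.
reopens < 1 and severity in ('critical', 'high') → false
reopens < 2 and sla_hours > 28 → false
reopens < 3 and severity in ('high', 'low') → false
No prior WHEN matched → ELSE → 55

55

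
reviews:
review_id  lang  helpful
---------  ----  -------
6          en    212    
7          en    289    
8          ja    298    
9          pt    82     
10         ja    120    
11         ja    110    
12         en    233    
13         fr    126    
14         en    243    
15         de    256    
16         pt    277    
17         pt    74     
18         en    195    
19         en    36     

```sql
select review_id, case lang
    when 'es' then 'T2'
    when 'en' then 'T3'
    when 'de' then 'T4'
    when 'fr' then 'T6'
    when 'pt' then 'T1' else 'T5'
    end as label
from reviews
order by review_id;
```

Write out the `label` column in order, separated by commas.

T3, T3, T5, T1, T5, T5, T3, T6, T3, T4, T1, T1, T3, T3

review_id=6: lang='en' → T3
review_id=7: lang='en' → T3
review_id=8: ELSE → T5
review_id=9: lang='pt' → T1
review_id=10: ELSE → T5
review_id=11: ELSE → T5
review_id=12: lang='en' → T3
review_id=13: lang='fr' → T6
review_id=14: lang='en' → T3
review_id=15: lang='de' → T4
review_id=16: lang='pt' → T1
review_id=17: lang='pt' → T1
review_id=18: lang='en' → T3
review_id=19: lang='en' → T3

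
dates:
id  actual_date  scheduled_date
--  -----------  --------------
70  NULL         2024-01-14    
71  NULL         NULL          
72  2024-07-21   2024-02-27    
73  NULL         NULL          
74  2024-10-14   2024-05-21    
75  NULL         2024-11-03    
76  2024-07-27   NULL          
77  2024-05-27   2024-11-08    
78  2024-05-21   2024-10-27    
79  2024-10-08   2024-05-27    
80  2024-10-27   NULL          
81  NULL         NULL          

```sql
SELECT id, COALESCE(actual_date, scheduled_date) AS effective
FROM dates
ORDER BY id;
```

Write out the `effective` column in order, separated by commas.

id=70: actual_date=NULL, scheduled_date=2024-01-14 → 2024-01-14
id=71: actual_date=NULL, scheduled_date=NULL (all NULL) → NULL
id=72: actual_date=2024-07-21 → 2024-07-21
id=73: actual_date=NULL, scheduled_date=NULL (all NULL) → NULL
id=74: actual_date=2024-10-14 → 2024-10-14
id=75: actual_date=NULL, scheduled_date=2024-11-03 → 2024-11-03
id=76: actual_date=2024-07-27 → 2024-07-27
id=77: actual_date=2024-05-27 → 2024-05-27
id=78: actual_date=2024-05-21 → 2024-05-21
id=79: actual_date=2024-10-08 → 2024-10-08
id=80: actual_date=2024-10-27 → 2024-10-27
id=81: actual_date=NULL, scheduled_date=NULL (all NULL) → NULL

2024-01-14, NULL, 2024-07-21, NULL, 2024-10-14, 2024-11-03, 2024-07-27, 2024-05-27, 2024-05-21, 2024-10-08, 2024-10-27, NULL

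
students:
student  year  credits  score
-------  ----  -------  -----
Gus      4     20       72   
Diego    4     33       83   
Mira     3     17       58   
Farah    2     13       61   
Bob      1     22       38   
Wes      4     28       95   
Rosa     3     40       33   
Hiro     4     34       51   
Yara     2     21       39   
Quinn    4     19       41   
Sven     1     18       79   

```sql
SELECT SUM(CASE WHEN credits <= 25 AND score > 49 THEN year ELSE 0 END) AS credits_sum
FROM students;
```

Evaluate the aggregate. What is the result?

student=Gus: ✓ → 4
student=Diego: ✗
student=Mira: ✓ → 3
student=Farah: ✓ → 2
student=Bob: ✗
student=Wes: ✗
student=Rosa: ✗
student=Hiro: ✗
student=Yara: ✗
student=Quinn: ✗
student=Sven: ✓ → 1
credits_sum = 4 + 3 + 2 + 1 = 10

10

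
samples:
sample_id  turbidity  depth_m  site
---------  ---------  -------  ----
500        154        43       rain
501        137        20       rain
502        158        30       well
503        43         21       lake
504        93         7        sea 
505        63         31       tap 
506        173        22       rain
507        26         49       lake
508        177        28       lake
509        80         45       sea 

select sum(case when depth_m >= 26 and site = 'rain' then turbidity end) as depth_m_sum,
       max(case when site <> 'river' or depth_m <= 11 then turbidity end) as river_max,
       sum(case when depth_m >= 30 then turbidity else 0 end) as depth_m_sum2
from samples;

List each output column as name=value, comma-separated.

depth_m_sum=154, river_max=177, depth_m_sum2=481

[depth_m_sum: depth_m >= 26 and site = 'rain']
sample_id=500: ✓ → 154
sample_id=501: ✗
sample_id=502: ✗
sample_id=503: ✗
sample_id=504: ✗
sample_id=505: ✗
sample_id=506: ✗
sample_id=507: ✗
sample_id=508: ✗
sample_id=509: ✗
depth_m_sum = 154
—
[river_max: site <> 'river' or depth_m <= 11]
sample_id=500: ✓ → 154
sample_id=501: ✓ → 137
sample_id=502: ✓ → 158
sample_id=503: ✓ → 43
sample_id=504: ✓ → 93
sample_id=505: ✓ → 63
sample_id=506: ✓ → 173
sample_id=507: ✓ → 26
sample_id=508: ✓ → 177
sample_id=509: ✓ → 80
river_max = MAX(154, 137, 158, 43, 93, 63, 173, 26, 177, 80) = 177
—
[depth_m_sum2: depth_m >= 30]
sample_id=500: ✓ → 154
sample_id=501: ✗
sample_id=502: ✓ → 158
sample_id=503: ✗
sample_id=504: ✗
sample_id=505: ✓ → 63
sample_id=506: ✗
sample_id=507: ✓ → 26
sample_id=508: ✗
sample_id=509: ✓ → 80
depth_m_sum2 = 154 + 158 + 63 + 26 + 80 = 481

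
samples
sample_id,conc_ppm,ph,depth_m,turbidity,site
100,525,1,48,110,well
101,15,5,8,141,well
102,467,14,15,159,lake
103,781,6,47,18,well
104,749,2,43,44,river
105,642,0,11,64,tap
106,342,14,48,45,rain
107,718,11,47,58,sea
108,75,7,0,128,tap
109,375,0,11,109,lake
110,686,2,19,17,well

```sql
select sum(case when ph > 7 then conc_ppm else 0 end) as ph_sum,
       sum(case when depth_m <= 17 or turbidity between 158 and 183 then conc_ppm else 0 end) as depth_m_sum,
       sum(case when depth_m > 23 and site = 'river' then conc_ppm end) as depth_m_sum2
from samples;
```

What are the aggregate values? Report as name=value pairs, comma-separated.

ph_sum=1527, depth_m_sum=1574, depth_m_sum2=749

[ph_sum: ph > 7]
sample_id=100: ✗
sample_id=101: ✗
sample_id=102: ✓ → 467
sample_id=103: ✗
sample_id=104: ✗
sample_id=105: ✗
sample_id=106: ✓ → 342
sample_id=107: ✓ → 718
sample_id=108: ✗
sample_id=109: ✗
sample_id=110: ✗
ph_sum = 467 + 342 + 718 = 1527
—
[depth_m_sum: depth_m <= 17 or turbidity between 158 and 183]
sample_id=100: ✗
sample_id=101: ✓ → 15
sample_id=102: ✓ → 467
sample_id=103: ✗
sample_id=104: ✗
sample_id=105: ✓ → 642
sample_id=106: ✗
sample_id=107: ✗
sample_id=108: ✓ → 75
sample_id=109: ✓ → 375
sample_id=110: ✗
depth_m_sum = 15 + 467 + 642 + 75 + 375 = 1574
—
[depth_m_sum2: depth_m > 23 and site = 'river']
sample_id=100: ✗
sample_id=101: ✗
sample_id=102: ✗
sample_id=103: ✗
sample_id=104: ✓ → 749
sample_id=105: ✗
sample_id=106: ✗
sample_id=107: ✗
sample_id=108: ✗
sample_id=109: ✗
sample_id=110: ✗
depth_m_sum2 = 749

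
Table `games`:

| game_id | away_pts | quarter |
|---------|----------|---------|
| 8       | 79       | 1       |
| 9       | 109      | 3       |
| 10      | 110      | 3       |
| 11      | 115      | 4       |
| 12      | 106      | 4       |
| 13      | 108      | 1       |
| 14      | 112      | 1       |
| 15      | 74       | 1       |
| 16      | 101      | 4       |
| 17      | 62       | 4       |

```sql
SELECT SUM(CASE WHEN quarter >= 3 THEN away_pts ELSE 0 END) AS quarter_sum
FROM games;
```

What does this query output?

603

game_id=8: ✗
game_id=9: ✓ → 109
game_id=10: ✓ → 110
game_id=11: ✓ → 115
game_id=12: ✓ → 106
game_id=13: ✗
game_id=14: ✗
game_id=15: ✗
game_id=16: ✓ → 101
game_id=17: ✓ → 62
quarter_sum = 109 + 110 + 115 + 106 + 101 + 62 = 603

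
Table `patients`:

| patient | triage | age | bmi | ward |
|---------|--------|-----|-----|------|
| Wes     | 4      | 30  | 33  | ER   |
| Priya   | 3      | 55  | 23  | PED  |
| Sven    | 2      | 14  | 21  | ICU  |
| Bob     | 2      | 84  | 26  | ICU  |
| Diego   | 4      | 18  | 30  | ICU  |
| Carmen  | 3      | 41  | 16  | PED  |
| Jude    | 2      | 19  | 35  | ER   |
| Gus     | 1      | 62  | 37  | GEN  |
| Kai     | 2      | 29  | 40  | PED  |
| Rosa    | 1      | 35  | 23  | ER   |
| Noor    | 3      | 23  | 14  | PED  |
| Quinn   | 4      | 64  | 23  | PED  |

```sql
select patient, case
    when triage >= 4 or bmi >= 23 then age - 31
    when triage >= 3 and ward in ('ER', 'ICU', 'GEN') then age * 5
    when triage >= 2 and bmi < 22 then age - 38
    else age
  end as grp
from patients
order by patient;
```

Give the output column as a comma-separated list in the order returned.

53, 3, -13, 31, -12, -2, -15, 24, 33, 4, -24, -1

patient=Bob: triage >= 4 or bmi >= 23 → 53
patient=Carmen: triage >= 2 and bmi < 22 → 3
patient=Diego: triage >= 4 or bmi >= 23 → -13
patient=Gus: triage >= 4 or bmi >= 23 → 31
patient=Jude: triage >= 4 or bmi >= 23 → -12
patient=Kai: triage >= 4 or bmi >= 23 → -2
patient=Noor: triage >= 2 and bmi < 22 → -15
patient=Priya: triage >= 4 or bmi >= 23 → 24
patient=Quinn: triage >= 4 or bmi >= 23 → 33
patient=Rosa: triage >= 4 or bmi >= 23 → 4
patient=Sven: triage >= 2 and bmi < 22 → -24
patient=Wes: triage >= 4 or bmi >= 23 → -1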